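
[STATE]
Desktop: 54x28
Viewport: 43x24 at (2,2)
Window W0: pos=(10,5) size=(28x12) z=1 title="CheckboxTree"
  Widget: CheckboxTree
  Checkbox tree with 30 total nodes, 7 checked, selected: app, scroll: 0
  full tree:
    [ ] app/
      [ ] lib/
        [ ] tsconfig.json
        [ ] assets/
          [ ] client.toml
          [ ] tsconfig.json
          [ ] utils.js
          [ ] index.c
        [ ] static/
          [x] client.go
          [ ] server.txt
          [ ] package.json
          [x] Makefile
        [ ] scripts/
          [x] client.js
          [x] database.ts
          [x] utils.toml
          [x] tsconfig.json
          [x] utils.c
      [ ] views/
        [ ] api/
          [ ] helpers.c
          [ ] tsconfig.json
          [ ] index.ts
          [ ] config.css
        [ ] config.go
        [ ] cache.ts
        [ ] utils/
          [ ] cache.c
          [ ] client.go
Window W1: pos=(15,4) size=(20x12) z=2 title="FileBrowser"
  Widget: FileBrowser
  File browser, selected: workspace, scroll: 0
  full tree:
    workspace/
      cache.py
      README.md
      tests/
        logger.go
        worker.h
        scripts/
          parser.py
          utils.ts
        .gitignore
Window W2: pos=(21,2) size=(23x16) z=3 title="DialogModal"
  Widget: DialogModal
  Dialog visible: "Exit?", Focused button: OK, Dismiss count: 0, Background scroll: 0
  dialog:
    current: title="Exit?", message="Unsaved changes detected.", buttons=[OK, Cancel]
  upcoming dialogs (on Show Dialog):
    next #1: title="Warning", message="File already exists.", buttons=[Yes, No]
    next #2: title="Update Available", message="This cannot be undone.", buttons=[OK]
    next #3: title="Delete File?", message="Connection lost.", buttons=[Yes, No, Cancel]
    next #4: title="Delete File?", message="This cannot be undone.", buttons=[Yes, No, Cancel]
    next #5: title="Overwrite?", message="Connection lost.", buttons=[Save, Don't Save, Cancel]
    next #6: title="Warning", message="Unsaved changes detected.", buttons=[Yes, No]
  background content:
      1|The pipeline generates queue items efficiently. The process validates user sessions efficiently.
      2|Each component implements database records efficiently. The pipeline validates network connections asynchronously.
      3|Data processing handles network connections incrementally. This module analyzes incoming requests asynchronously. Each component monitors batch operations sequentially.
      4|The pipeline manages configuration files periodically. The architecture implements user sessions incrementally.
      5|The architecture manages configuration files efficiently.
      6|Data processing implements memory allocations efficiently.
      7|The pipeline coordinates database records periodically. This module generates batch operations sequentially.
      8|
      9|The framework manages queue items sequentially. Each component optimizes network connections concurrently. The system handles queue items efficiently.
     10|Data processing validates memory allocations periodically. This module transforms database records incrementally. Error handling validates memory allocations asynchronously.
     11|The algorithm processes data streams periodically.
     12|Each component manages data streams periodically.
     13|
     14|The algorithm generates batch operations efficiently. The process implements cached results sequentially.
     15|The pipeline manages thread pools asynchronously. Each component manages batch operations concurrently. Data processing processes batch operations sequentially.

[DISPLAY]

                   ┏━━━━━━━━━━━━━━━━━━━━━┓ 
                   ┃ DialogModal         ┃ 
             ┏━━━━━┠─────────────────────┨ 
        ┏━━━━┃ File┃The pipeline generate┃ 
        ┃ Che┠─────┃Each component implem┃ 
        ┠────┃> [-]┃Data processing handl┃ 
        ┃>[-]┃    c┃Th┌───────────────┐s ┃ 
        ┃   [┃    R┃Th│     Exit?     │na┃ 
        ┃    ┃    [┃Da│Unsaved changes│le┃ 
        ┃    ┃     ┃Th│ [OK]  Cancel  │na┃ 
        ┃    ┃     ┃  └───────────────┘  ┃ 
        ┃    ┃     ┃The framework manages┃ 
        ┃    ┃     ┃Data processing valid┃ 
        ┃    ┗━━━━━┃The algorithm process┃ 
        ┗━━━━━━━━━━┃Each component manage┃ 
                   ┗━━━━━━━━━━━━━━━━━━━━━┛ 
                                           
                                           
                                           
                                           
                                           
                                           
                                           
                                           


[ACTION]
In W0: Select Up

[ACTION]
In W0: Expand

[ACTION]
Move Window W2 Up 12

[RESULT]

                   ┠─────────────────────┨ 
                   ┃The pipeline generate┃ 
             ┏━━━━━┃Each component implem┃ 
        ┏━━━━┃ File┃Data processing handl┃ 
        ┃ Che┠─────┃Th┌───────────────┐s ┃ 
        ┠────┃> [-]┃Th│     Exit?     │na┃ 
        ┃>[-]┃    c┃Da│Unsaved changes│le┃ 
        ┃   [┃    R┃Th│ [OK]  Cancel  │na┃ 
        ┃    ┃    [┃  └───────────────┘  ┃ 
        ┃    ┃     ┃The framework manages┃ 
        ┃    ┃     ┃Data processing valid┃ 
        ┃    ┃     ┃The algorithm process┃ 
        ┃    ┃     ┃Each component manage┃ 
        ┃    ┗━━━━━┗━━━━━━━━━━━━━━━━━━━━━┛ 
        ┗━━━━━━━━━━━━━━━━━━━━━━━━━━┛       
                                           
                                           
                                           
                                           
                                           
                                           
                                           
                                           
                                           


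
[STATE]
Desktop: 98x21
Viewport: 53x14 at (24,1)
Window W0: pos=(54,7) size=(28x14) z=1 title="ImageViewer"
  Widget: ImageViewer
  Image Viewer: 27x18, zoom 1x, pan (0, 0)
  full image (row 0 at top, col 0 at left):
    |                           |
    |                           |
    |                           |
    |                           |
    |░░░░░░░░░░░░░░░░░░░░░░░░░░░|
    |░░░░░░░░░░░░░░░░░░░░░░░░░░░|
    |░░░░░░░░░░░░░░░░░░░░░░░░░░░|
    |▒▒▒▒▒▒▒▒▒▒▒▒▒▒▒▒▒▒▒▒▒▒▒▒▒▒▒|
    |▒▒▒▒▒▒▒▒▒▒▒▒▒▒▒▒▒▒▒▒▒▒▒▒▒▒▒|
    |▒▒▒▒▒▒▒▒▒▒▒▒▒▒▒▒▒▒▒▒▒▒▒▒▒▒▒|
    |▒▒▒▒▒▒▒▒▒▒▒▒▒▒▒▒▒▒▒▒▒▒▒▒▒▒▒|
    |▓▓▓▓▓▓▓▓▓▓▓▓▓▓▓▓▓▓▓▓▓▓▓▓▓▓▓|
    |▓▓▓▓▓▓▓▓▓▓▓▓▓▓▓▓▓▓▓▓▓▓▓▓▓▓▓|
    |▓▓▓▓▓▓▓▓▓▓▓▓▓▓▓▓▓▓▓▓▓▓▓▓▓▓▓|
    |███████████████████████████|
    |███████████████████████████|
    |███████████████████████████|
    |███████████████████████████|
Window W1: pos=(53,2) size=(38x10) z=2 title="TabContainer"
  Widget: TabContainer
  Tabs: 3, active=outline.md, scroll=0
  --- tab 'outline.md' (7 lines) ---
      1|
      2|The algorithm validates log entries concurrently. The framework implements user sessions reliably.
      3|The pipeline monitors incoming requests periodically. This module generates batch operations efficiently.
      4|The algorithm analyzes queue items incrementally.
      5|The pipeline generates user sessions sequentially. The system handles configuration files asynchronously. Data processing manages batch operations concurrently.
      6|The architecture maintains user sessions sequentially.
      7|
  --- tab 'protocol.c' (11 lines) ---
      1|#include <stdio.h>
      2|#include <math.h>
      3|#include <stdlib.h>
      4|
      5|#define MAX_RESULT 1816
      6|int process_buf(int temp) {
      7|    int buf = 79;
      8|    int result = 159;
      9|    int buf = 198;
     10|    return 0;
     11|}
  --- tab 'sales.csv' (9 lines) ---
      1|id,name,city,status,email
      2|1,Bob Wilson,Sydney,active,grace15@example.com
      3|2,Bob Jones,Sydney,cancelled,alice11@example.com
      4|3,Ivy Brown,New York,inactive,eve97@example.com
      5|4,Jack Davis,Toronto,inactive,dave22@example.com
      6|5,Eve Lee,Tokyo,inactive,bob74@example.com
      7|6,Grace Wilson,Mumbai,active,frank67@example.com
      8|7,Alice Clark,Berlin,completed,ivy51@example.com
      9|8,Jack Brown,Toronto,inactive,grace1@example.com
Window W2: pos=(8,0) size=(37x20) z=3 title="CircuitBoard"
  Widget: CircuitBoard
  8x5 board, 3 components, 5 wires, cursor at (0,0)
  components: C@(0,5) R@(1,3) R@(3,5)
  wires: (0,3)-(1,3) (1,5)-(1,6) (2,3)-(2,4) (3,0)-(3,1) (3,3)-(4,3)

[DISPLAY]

                    ┃                                
────────────────────┨        ┏━━━━━━━━━━━━━━━━━━━━━━━
6 7                 ┃        ┃ TabContainer          
 ·       C          ┃        ┠───────────────────────
 │                  ┃        ┃[outline.md]│ protocol.
 R       · ─ ·      ┃        ┃───────────────────────
                    ┃        ┃                       
 · ─ ·              ┃        ┃The algorithm validates
                    ┃        ┃The pipeline monitors i
 ·       R          ┃        ┃The algorithm analyzes 
 │                  ┃        ┗━━━━━━━━━━━━━━━━━━━━━━━
 ·                  ┃         ┃                      
                    ┃         ┃                      
                    ┃         ┃░░░░░░░░░░░░░░░░░░░░░░


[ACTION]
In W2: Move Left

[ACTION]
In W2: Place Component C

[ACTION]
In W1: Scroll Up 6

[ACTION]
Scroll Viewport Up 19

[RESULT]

━━━━━━━━━━━━━━━━━━━━┓                                
                    ┃                                
────────────────────┨        ┏━━━━━━━━━━━━━━━━━━━━━━━
6 7                 ┃        ┃ TabContainer          
 ·       C          ┃        ┠───────────────────────
 │                  ┃        ┃[outline.md]│ protocol.
 R       · ─ ·      ┃        ┃───────────────────────
                    ┃        ┃                       
 · ─ ·              ┃        ┃The algorithm validates
                    ┃        ┃The pipeline monitors i
 ·       R          ┃        ┃The algorithm analyzes 
 │                  ┃        ┗━━━━━━━━━━━━━━━━━━━━━━━
 ·                  ┃         ┃                      
                    ┃         ┃                      


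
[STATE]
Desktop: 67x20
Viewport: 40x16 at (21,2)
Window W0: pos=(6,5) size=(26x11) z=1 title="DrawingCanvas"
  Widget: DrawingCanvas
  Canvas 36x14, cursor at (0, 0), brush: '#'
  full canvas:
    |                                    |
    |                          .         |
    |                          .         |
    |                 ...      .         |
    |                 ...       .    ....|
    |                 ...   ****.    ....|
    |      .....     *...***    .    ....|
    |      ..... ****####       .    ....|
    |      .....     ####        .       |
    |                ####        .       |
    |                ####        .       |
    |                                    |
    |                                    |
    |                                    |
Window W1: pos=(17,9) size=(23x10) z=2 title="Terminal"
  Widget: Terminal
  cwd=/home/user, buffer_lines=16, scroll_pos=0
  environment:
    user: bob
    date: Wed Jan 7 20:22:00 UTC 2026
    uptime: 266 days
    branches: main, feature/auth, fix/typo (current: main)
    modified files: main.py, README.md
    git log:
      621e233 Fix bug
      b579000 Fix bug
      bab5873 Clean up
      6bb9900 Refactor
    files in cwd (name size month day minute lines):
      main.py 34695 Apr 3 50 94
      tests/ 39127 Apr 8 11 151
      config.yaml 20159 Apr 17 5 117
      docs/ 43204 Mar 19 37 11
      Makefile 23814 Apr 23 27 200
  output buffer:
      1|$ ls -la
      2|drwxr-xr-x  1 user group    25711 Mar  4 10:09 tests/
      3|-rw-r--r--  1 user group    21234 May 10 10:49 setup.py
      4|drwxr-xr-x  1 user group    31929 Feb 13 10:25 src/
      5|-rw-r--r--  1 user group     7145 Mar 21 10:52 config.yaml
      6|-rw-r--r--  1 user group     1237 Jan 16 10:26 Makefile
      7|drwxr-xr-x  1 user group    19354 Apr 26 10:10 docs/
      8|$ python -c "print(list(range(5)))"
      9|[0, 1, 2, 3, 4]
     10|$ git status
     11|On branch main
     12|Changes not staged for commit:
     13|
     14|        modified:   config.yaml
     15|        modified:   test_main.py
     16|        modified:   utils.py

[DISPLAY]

                                        
                                        
                                        
━━━━━━━━━━┓                             
          ┃                             
──────────┨                             
          ┃                             
━━━━━━━━━━━━━━━━━━┓                     
rminal            ┃                     
──────────────────┨                     
s -la             ┃                     
xr-xr-x  1 user gr┃                     
-r--r--  1 user gr┃                     
xr-xr-x  1 user gr┃                     
-r--r--  1 user gr┃                     
-r--r--  1 user gr┃                     


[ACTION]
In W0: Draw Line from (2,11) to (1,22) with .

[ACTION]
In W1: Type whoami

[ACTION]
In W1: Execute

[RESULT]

                                        
                                        
                                        
━━━━━━━━━━┓                             
          ┃                             
──────────┨                             
          ┃                             
━━━━━━━━━━━━━━━━━━┓                     
rminal            ┃                     
──────────────────┨                     
     modified:   c┃                     
     modified:   t┃                     
     modified:   u┃                     
hoami             ┃                     
                  ┃                     
                  ┃                     


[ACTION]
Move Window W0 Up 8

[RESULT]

──────────┨                             
          ┃                             
   ...... ┃                             
...       ┃                             
   ...    ┃                             
   ...    ┃                             
   ...   *┃                             
━━━━━━━━━━━━━━━━━━┓                     
rminal            ┃                     
──────────────────┨                     
     modified:   c┃                     
     modified:   t┃                     
     modified:   u┃                     
hoami             ┃                     
                  ┃                     
                  ┃                     


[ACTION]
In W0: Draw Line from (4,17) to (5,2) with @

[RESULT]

──────────┨                             
          ┃                             
   ...... ┃                             
...       ┃                             
   ...    ┃                             
@@@@..    ┃                             
   ...   *┃                             
━━━━━━━━━━━━━━━━━━┓                     
rminal            ┃                     
──────────────────┨                     
     modified:   c┃                     
     modified:   t┃                     
     modified:   u┃                     
hoami             ┃                     
                  ┃                     
                  ┃                     


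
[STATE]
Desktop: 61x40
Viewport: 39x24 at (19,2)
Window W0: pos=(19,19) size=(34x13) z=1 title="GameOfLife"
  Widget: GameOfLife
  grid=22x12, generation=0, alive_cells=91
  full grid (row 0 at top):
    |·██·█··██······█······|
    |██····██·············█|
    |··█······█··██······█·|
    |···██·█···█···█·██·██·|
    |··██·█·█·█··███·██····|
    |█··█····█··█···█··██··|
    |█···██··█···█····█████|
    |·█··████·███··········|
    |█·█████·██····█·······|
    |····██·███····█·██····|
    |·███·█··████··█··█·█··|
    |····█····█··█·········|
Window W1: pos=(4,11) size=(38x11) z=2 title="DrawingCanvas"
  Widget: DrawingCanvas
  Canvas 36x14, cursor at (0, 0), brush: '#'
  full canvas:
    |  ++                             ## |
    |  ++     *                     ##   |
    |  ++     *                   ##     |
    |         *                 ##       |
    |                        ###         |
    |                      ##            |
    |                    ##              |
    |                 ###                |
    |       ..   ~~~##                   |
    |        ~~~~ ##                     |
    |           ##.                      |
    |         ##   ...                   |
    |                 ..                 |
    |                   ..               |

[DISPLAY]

                                       
                                       
                                       
                                       
                                       
                                       
                                       
                                       
                                       
━━━━━━━━━━━━━━━━━━━━━━┓                
                      ┃                
──────────────────────┨                
                   ## ┃                
                 ##   ┃                
               ##     ┃                
             ##       ┃                
          ###         ┃                
        ##            ┃━━━━━━━━━━┓     
      ##              ┃          ┃     
━━━━━━━━━━━━━━━━━━━━━━┛──────────┨     
┃Gen: 0                          ┃     
┃··█······█··██······█·          ┃     
┃···██·█···█···█·██·██·          ┃     
┃··██·█·█·█··███·██····          ┃     


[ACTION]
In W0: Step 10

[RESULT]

                                       
                                       
                                       
                                       
                                       
                                       
                                       
                                       
                                       
━━━━━━━━━━━━━━━━━━━━━━┓                
                      ┃                
──────────────────────┨                
                   ## ┃                
                 ##   ┃                
               ##     ┃                
             ##       ┃                
          ###         ┃                
        ##            ┃━━━━━━━━━━┓     
      ##              ┃          ┃     
━━━━━━━━━━━━━━━━━━━━━━┛──────────┨     
┃Gen: 10                         ┃     
┃···███···········█·█··          ┃     
┃····█············█·█··          ┃     
┃······················          ┃     


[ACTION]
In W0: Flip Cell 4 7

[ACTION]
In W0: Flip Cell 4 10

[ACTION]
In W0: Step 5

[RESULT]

                                       
                                       
                                       
                                       
                                       
                                       
                                       
                                       
                                       
━━━━━━━━━━━━━━━━━━━━━━┓                
                      ┃                
──────────────────────┨                
                   ## ┃                
                 ##   ┃                
               ##     ┃                
             ##       ┃                
          ###         ┃                
        ##            ┃━━━━━━━━━━┓     
      ##              ┃          ┃     
━━━━━━━━━━━━━━━━━━━━━━┛──────────┨     
┃Gen: 15                         ┃     
┃··█·█·█···············          ┃     
┃·····██···············          ┃     
┃···███················          ┃     


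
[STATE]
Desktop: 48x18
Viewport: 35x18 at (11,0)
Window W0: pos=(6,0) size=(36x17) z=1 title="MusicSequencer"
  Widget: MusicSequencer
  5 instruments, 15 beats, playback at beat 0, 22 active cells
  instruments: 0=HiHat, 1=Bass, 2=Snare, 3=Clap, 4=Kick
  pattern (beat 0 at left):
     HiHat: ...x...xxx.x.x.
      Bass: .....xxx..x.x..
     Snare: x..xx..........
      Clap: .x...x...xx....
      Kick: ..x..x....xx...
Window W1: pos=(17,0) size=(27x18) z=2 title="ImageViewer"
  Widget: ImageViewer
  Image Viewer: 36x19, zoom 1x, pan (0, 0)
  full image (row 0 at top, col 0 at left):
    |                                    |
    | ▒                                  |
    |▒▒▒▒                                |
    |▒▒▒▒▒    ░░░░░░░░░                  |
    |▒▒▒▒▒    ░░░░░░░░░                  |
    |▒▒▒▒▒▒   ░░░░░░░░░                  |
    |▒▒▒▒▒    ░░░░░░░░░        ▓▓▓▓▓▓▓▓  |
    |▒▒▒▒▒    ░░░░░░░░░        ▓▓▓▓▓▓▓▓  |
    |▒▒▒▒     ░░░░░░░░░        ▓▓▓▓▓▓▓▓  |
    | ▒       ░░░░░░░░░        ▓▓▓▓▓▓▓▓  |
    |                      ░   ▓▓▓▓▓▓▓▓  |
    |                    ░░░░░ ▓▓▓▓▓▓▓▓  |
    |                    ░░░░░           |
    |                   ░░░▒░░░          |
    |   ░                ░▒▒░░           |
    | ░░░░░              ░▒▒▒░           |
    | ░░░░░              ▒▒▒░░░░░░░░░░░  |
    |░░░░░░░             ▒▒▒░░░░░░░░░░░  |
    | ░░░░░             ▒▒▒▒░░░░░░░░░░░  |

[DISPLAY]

━━━━━━┏━━━━━━━━━━━━━━━━━━━━━━━━━┓  
icSequ┃ ImageViewer             ┃  
──────┠─────────────────────────┨  
  ▼123┃                         ┃  
at···█┃ ▒                       ┃  
ss····┃▒▒▒▒                     ┃  
re█··█┃▒▒▒▒▒    ░░░░░░░░░       ┃  
ap·█··┃▒▒▒▒▒    ░░░░░░░░░       ┃  
ck··█·┃▒▒▒▒▒▒   ░░░░░░░░░       ┃  
      ┃▒▒▒▒▒    ░░░░░░░░░       ┃  
      ┃▒▒▒▒▒    ░░░░░░░░░       ┃  
      ┃▒▒▒▒     ░░░░░░░░░       ┃  
      ┃ ▒       ░░░░░░░░░       ┃  
      ┃                      ░  ┃  
      ┃                    ░░░░░┃  
      ┃                    ░░░░░┃  
━━━━━━┃                   ░░░▒░░┃  
      ┗━━━━━━━━━━━━━━━━━━━━━━━━━┛  


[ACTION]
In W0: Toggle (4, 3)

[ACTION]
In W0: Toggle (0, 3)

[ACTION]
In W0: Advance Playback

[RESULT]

━━━━━━┏━━━━━━━━━━━━━━━━━━━━━━━━━┓  
icSequ┃ ImageViewer             ┃  
──────┠─────────────────────────┨  
  0▼23┃                         ┃  
at····┃ ▒                       ┃  
ss····┃▒▒▒▒                     ┃  
re█··█┃▒▒▒▒▒    ░░░░░░░░░       ┃  
ap·█··┃▒▒▒▒▒    ░░░░░░░░░       ┃  
ck··██┃▒▒▒▒▒▒   ░░░░░░░░░       ┃  
      ┃▒▒▒▒▒    ░░░░░░░░░       ┃  
      ┃▒▒▒▒▒    ░░░░░░░░░       ┃  
      ┃▒▒▒▒     ░░░░░░░░░       ┃  
      ┃ ▒       ░░░░░░░░░       ┃  
      ┃                      ░  ┃  
      ┃                    ░░░░░┃  
      ┃                    ░░░░░┃  
━━━━━━┃                   ░░░▒░░┃  
      ┗━━━━━━━━━━━━━━━━━━━━━━━━━┛  


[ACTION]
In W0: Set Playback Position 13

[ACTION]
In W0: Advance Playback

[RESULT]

━━━━━━┏━━━━━━━━━━━━━━━━━━━━━━━━━┓  
icSequ┃ ImageViewer             ┃  
──────┠─────────────────────────┨  
  0123┃                         ┃  
at····┃ ▒                       ┃  
ss····┃▒▒▒▒                     ┃  
re█··█┃▒▒▒▒▒    ░░░░░░░░░       ┃  
ap·█··┃▒▒▒▒▒    ░░░░░░░░░       ┃  
ck··██┃▒▒▒▒▒▒   ░░░░░░░░░       ┃  
      ┃▒▒▒▒▒    ░░░░░░░░░       ┃  
      ┃▒▒▒▒▒    ░░░░░░░░░       ┃  
      ┃▒▒▒▒     ░░░░░░░░░       ┃  
      ┃ ▒       ░░░░░░░░░       ┃  
      ┃                      ░  ┃  
      ┃                    ░░░░░┃  
      ┃                    ░░░░░┃  
━━━━━━┃                   ░░░▒░░┃  
      ┗━━━━━━━━━━━━━━━━━━━━━━━━━┛  


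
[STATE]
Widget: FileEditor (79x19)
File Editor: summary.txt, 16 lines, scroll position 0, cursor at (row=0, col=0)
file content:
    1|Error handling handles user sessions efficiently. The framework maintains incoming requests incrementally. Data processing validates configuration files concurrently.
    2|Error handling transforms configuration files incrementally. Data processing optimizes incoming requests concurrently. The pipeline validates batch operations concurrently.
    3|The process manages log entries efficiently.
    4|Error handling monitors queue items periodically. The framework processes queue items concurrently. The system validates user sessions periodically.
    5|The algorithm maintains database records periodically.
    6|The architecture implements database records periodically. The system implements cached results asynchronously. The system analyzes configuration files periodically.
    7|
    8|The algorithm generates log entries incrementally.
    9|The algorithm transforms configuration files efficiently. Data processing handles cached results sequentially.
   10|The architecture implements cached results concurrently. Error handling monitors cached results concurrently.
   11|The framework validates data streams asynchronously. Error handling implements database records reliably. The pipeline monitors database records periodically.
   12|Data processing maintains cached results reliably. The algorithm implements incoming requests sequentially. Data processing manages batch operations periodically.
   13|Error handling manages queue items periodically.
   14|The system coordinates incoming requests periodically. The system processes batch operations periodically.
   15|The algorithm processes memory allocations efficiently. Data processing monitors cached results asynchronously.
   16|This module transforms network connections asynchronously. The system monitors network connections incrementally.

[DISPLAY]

█rror handling handles user sessions efficiently. The framework maintains inco▲
Error handling transforms configuration files incrementally. Data processing o█
The process manages log entries efficiently.                                  ░
Error handling monitors queue items periodically. The framework processes queu░
The algorithm maintains database records periodically.                        ░
The architecture implements database records periodically. The system implemen░
                                                                              ░
The algorithm generates log entries incrementally.                            ░
The algorithm transforms configuration files efficiently. Data processing hand░
The architecture implements cached results concurrently. Error handling monito░
The framework validates data streams asynchronously. Error handling implements░
Data processing maintains cached results reliably. The algorithm implements in░
Error handling manages queue items periodically.                              ░
The system coordinates incoming requests periodically. The system processes ba░
The algorithm processes memory allocations efficiently. Data processing monito░
This module transforms network connections asynchronously. The system monitors░
                                                                              ░
                                                                              ░
                                                                              ▼


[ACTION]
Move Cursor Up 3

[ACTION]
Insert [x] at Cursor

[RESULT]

x█rror handling handles user sessions efficiently. The framework maintains inc▲
Error handling transforms configuration files incrementally. Data processing o█
The process manages log entries efficiently.                                  ░
Error handling monitors queue items periodically. The framework processes queu░
The algorithm maintains database records periodically.                        ░
The architecture implements database records periodically. The system implemen░
                                                                              ░
The algorithm generates log entries incrementally.                            ░
The algorithm transforms configuration files efficiently. Data processing hand░
The architecture implements cached results concurrently. Error handling monito░
The framework validates data streams asynchronously. Error handling implements░
Data processing maintains cached results reliably. The algorithm implements in░
Error handling manages queue items periodically.                              ░
The system coordinates incoming requests periodically. The system processes ba░
The algorithm processes memory allocations efficiently. Data processing monito░
This module transforms network connections asynchronously. The system monitors░
                                                                              ░
                                                                              ░
                                                                              ▼


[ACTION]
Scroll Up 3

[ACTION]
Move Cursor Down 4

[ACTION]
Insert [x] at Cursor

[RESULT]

xError handling handles user sessions efficiently. The framework maintains inc▲
Error handling transforms configuration files incrementally. Data processing o█
The process manages log entries efficiently.                                  ░
Error handling monitors queue items periodically. The framework processes queu░
Tx█e algorithm maintains database records periodically.                       ░
The architecture implements database records periodically. The system implemen░
                                                                              ░
The algorithm generates log entries incrementally.                            ░
The algorithm transforms configuration files efficiently. Data processing hand░
The architecture implements cached results concurrently. Error handling monito░
The framework validates data streams asynchronously. Error handling implements░
Data processing maintains cached results reliably. The algorithm implements in░
Error handling manages queue items periodically.                              ░
The system coordinates incoming requests periodically. The system processes ba░
The algorithm processes memory allocations efficiently. Data processing monito░
This module transforms network connections asynchronously. The system monitors░
                                                                              ░
                                                                              ░
                                                                              ▼


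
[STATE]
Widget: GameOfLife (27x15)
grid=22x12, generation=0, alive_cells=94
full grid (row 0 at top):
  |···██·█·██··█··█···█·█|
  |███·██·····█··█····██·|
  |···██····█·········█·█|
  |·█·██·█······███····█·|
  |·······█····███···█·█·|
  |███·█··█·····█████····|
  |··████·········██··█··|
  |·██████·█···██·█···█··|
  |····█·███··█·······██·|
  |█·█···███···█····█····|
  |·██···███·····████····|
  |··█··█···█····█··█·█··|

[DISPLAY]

Gen: 0                     
···██·█·██··█··█···█·█     
███·██·····█··█····██·     
···██····█·········█·█     
·█·██·█······███····█·     
·······█····███···█·█·     
███·█··█·····█████····     
··████·········██··█··     
·██████·█···██·█···█··     
····█·███··█·······██·     
█·█···███···█····█····     
·██···███·····████····     
··█··█···█····█··█·█··     
                           
                           


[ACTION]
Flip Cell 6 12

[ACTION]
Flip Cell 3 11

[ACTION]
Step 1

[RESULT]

Gen: 1                     
·████··············█··     
·██·····███·······██·█     
█·········█·██·█···█·█     
··████·········█····██     
█···████·········█·█··     
·██·███··········███··     
█······█····█····██···     
·█······█··██████·██··     
····█····█·█·█····███·     
··██·····█·····█·██···     
··██·█···█···███·█····     
·██···███·····█··██···     
                           
                           


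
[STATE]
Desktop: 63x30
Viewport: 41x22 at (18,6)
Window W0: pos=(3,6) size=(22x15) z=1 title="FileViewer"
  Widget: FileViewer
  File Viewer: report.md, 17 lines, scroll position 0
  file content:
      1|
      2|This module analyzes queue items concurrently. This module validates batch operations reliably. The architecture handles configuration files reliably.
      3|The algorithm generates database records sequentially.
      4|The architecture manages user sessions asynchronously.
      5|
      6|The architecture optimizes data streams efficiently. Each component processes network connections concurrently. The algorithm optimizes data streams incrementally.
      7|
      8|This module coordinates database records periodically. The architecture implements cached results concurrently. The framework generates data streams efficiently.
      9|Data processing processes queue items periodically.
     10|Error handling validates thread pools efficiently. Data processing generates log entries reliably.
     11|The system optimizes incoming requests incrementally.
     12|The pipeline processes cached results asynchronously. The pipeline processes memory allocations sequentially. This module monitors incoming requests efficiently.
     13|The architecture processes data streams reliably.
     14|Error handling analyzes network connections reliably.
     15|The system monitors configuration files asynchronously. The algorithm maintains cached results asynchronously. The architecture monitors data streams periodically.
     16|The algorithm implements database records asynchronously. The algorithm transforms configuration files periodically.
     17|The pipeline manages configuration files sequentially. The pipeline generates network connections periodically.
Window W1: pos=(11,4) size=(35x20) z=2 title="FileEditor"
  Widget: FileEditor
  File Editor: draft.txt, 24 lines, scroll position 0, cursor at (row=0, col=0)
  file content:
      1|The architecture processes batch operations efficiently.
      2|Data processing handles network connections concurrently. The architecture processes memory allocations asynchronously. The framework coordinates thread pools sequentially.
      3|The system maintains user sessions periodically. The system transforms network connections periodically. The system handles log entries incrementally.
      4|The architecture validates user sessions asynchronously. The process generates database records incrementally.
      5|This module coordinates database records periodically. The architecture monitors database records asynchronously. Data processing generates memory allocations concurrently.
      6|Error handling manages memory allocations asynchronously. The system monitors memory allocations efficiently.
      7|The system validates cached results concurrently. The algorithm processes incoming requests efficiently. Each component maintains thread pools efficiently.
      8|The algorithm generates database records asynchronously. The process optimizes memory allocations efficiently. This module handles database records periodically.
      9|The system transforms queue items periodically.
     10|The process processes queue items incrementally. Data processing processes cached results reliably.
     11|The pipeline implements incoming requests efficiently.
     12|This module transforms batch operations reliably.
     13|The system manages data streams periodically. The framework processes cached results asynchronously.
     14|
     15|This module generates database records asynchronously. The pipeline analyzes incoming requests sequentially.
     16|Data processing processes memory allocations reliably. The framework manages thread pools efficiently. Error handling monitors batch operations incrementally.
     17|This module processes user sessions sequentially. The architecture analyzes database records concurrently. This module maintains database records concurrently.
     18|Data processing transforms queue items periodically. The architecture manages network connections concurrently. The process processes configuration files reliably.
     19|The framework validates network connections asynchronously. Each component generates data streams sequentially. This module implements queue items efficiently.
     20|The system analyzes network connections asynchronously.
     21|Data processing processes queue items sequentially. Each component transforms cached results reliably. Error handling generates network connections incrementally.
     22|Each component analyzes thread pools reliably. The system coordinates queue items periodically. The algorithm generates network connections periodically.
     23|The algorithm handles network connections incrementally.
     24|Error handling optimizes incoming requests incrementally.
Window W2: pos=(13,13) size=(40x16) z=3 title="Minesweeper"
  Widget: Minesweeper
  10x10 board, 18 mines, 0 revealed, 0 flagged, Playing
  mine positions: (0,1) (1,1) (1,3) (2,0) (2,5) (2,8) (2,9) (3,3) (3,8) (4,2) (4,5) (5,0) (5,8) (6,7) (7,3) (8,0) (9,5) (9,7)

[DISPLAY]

───────────────────────────┨             
chitecture processes batch▲┃             
rocessing handles network █┃             
stem maintains user sessio░┃             
chitecture validates user ░┃             
odule coordinates database░┃             
handling manages memory al░┃             
━━━━━━━━━━━━━━━━━━━━━━━━━━━━━━━━━━┓      
esweeper                          ┃      
──────────────────────────────────┨      
■■■■■■                            ┃      
■■■■■■                            ┃      
■■■■■■                            ┃      
■■■■■■                            ┃      
■■■■■■                            ┃      
■■■■■■                            ┃      
■■■■■■                            ┃      
■■■■■■                            ┃      
■■■■■■                            ┃      
■■■■■■                            ┃      
                                  ┃      
                                  ┃      


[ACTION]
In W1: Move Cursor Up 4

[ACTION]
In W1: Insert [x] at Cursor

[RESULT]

───────────────────────────┨             
rchitecture processes batc▲┃             
rocessing handles network █┃             
stem maintains user sessio░┃             
chitecture validates user ░┃             
odule coordinates database░┃             
handling manages memory al░┃             
━━━━━━━━━━━━━━━━━━━━━━━━━━━━━━━━━━┓      
esweeper                          ┃      
──────────────────────────────────┨      
■■■■■■                            ┃      
■■■■■■                            ┃      
■■■■■■                            ┃      
■■■■■■                            ┃      
■■■■■■                            ┃      
■■■■■■                            ┃      
■■■■■■                            ┃      
■■■■■■                            ┃      
■■■■■■                            ┃      
■■■■■■                            ┃      
                                  ┃      
                                  ┃      
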